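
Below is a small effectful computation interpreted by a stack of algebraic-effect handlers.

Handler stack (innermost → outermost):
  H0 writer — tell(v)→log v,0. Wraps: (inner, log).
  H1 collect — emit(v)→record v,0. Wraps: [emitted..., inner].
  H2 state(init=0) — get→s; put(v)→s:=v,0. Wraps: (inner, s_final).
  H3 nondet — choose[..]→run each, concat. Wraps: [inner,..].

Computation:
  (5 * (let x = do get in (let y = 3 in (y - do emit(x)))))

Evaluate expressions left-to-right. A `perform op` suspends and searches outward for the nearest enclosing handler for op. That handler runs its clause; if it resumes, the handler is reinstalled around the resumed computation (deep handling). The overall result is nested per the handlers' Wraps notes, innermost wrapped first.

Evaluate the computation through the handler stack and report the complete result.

Step-by-step:
get @ H2 ⇒ 0
emit(0) @ H1 ⇒ out+=0
H0 returns (15, ())
H1 returns [0, (15, ())]
H2 returns ([0, (15, ())], 0)
H3 returns [([0, (15, ())], 0)]
= [([0, (15, ())], 0)]

Answer: [([0, (15, ())], 0)]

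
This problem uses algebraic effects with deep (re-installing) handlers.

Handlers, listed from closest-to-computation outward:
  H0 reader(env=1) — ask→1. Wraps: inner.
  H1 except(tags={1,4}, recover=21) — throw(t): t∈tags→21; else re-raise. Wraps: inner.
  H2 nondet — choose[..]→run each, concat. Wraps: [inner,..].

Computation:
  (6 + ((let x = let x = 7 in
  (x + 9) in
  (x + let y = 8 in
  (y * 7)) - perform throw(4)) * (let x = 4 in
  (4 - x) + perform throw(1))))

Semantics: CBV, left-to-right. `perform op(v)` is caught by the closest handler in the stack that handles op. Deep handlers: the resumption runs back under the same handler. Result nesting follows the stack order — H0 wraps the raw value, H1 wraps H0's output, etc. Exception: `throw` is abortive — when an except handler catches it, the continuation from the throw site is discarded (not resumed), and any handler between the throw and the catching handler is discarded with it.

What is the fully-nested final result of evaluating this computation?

Answer: [21]

Step-by-step:
throw(4) @ H1 caught ⇒ 21
H2 returns [21]
= [21]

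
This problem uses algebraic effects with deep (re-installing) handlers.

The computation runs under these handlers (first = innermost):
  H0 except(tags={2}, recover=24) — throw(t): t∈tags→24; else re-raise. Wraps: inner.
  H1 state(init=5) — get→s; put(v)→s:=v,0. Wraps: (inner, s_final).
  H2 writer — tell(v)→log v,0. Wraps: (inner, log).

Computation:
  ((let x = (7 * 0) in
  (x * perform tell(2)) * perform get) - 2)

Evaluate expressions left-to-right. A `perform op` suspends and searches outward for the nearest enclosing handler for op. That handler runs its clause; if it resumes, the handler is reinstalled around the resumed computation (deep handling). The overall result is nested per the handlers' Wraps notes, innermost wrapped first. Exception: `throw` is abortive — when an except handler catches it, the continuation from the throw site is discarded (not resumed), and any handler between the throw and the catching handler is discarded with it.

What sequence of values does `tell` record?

Working:
tell(2) @ H2 ⇒ log+=2
get @ H1 ⇒ 5
H0 returns -2
H1 returns (-2, 5)
H2 returns ((-2, 5), (2))
= ((-2, 5), (2))

Answer: (2)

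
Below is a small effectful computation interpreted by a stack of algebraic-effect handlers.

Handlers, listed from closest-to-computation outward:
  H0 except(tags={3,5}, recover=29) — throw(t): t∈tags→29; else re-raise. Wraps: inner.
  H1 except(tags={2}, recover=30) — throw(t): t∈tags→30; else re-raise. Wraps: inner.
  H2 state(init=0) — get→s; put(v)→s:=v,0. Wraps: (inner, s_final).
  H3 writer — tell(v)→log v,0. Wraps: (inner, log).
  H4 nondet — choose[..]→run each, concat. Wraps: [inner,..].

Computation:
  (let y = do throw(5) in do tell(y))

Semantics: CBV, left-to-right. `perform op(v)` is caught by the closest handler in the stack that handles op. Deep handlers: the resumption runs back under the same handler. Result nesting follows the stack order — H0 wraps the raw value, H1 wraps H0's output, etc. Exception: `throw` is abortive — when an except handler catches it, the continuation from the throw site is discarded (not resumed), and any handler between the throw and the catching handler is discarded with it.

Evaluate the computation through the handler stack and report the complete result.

Working:
throw(5) @ H0 caught ⇒ 29
H1 returns 29
H2 returns (29, 0)
H3 returns ((29, 0), ())
H4 returns [((29, 0), ())]
= [((29, 0), ())]

Answer: [((29, 0), ())]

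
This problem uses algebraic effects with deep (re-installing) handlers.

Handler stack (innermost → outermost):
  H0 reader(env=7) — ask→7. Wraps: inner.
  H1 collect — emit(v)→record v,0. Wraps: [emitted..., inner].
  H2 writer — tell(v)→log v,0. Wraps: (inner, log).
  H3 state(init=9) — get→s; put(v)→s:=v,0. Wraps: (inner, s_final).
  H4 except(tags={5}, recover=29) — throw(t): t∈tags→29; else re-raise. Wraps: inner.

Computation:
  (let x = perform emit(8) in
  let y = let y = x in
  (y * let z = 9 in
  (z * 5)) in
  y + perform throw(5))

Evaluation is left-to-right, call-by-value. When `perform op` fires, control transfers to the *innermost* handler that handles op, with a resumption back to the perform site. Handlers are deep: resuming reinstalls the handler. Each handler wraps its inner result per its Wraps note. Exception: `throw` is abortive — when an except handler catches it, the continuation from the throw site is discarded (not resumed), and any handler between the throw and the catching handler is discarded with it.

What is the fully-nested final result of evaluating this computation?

Evaluation trace:
emit(8) @ H1 ⇒ out+=8
throw(5) @ H4 caught ⇒ 29
= 29

Answer: 29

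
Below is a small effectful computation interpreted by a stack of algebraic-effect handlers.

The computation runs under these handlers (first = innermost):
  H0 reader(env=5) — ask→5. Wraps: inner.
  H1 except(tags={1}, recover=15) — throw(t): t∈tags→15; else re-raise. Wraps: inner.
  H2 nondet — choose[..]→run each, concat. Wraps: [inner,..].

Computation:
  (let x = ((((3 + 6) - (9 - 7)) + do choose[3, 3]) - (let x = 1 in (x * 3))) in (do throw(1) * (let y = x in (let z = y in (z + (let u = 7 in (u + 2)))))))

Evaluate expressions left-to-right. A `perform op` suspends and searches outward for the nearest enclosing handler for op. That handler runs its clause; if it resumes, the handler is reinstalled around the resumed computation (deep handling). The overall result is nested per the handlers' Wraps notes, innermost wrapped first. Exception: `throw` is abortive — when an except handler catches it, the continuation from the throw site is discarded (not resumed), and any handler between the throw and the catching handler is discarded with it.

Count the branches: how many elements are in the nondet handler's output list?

Step-by-step:
choose[3, 3] @ H2
  branch[0] choose=3:
    throw(1) @ H1 caught ⇒ 15
    H2 returns [15]
  branch[1] choose=3:
    throw(1) @ H1 caught ⇒ 15
    H2 returns [15]
= [15, 15]

Answer: 2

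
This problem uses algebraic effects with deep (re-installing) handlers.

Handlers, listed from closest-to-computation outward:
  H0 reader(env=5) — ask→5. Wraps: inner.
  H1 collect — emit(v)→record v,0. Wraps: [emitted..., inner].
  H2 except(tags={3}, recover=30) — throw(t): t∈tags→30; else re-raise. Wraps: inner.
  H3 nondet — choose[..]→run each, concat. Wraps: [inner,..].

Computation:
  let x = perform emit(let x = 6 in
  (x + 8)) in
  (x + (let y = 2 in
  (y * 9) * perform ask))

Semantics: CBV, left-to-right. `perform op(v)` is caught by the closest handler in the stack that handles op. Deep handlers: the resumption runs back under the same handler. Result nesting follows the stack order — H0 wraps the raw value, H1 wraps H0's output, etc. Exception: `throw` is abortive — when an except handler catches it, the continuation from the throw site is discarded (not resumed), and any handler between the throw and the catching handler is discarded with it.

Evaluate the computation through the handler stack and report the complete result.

Answer: [[14, 90]]

Working:
emit(14) @ H1 ⇒ out+=14
ask @ H0 ⇒ 5
H0 returns 90
H1 returns [14, 90]
H2 returns [14, 90]
H3 returns [[14, 90]]
= [[14, 90]]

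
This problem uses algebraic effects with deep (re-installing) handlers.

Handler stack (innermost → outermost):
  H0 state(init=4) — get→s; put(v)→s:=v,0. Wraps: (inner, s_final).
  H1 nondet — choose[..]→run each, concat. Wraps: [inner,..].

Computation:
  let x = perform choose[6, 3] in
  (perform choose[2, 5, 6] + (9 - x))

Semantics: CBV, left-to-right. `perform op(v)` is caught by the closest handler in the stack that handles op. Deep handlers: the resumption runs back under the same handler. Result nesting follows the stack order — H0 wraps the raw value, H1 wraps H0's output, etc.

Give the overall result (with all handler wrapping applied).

Working:
choose[6, 3] @ H1
  branch[0] choose=6:
    choose[2, 5, 6] @ H1
      branch[0] choose=2:
        H0 returns (5, 4)
        H1 returns [(5, 4)]
      branch[1] choose=5:
        H0 returns (8, 4)
        H1 returns [(8, 4)]
      branch[2] choose=6:
        H0 returns (9, 4)
        H1 returns [(9, 4)]
  branch[1] choose=3:
    choose[2, 5, 6] @ H1
      branch[0] choose=2:
        H0 returns (8, 4)
        H1 returns [(8, 4)]
      branch[1] choose=5:
        H0 returns (11, 4)
        H1 returns [(11, 4)]
      branch[2] choose=6:
        H0 returns (12, 4)
        H1 returns [(12, 4)]
= [(5, 4), (8, 4), (9, 4), (8, 4), (11, 4), (12, 4)]

Answer: [(5, 4), (8, 4), (9, 4), (8, 4), (11, 4), (12, 4)]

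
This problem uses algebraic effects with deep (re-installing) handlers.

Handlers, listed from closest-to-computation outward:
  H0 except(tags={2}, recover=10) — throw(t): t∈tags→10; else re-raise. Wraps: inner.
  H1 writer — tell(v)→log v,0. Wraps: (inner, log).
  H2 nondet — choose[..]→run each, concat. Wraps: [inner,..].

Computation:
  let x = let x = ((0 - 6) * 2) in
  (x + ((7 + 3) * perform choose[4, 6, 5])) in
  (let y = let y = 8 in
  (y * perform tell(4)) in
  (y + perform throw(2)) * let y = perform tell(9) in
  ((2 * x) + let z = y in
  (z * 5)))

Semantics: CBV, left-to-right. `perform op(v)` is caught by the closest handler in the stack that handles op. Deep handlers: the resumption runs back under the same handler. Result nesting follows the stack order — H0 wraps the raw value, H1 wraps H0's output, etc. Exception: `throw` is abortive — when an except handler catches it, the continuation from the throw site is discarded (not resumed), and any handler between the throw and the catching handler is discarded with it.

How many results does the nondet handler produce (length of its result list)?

Answer: 3

Evaluation trace:
choose[4, 6, 5] @ H2
  branch[0] choose=4:
    tell(4) @ H1 ⇒ log+=4
    throw(2) @ H0 caught ⇒ 10
    H1 returns (10, (4))
    H2 returns [(10, (4))]
  branch[1] choose=6:
    tell(4) @ H1 ⇒ log+=4
    throw(2) @ H0 caught ⇒ 10
    H1 returns (10, (4))
    H2 returns [(10, (4))]
  branch[2] choose=5:
    tell(4) @ H1 ⇒ log+=4
    throw(2) @ H0 caught ⇒ 10
    H1 returns (10, (4))
    H2 returns [(10, (4))]
= [(10, (4)), (10, (4)), (10, (4))]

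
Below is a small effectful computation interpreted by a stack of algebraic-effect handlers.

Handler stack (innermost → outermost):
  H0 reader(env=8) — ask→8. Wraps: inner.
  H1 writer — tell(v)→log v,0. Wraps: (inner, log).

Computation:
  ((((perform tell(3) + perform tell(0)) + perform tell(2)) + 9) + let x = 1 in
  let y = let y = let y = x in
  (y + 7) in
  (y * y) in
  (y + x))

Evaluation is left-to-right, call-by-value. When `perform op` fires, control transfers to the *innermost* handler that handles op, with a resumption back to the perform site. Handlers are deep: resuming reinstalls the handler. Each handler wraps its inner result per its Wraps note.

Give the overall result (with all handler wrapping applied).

Evaluation trace:
tell(3) @ H1 ⇒ log+=3
tell(0) @ H1 ⇒ log+=0
tell(2) @ H1 ⇒ log+=2
H0 returns 74
H1 returns (74, (3, 0, 2))
= (74, (3, 0, 2))

Answer: (74, (3, 0, 2))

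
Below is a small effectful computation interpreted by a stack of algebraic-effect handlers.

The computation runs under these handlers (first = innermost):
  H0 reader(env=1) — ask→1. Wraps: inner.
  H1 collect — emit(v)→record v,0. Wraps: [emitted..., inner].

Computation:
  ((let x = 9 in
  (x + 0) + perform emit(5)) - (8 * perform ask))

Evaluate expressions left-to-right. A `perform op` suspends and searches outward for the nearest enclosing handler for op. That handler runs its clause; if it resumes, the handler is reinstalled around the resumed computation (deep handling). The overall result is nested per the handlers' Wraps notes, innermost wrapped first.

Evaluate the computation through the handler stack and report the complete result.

Working:
emit(5) @ H1 ⇒ out+=5
ask @ H0 ⇒ 1
H0 returns 1
H1 returns [5, 1]
= [5, 1]

Answer: [5, 1]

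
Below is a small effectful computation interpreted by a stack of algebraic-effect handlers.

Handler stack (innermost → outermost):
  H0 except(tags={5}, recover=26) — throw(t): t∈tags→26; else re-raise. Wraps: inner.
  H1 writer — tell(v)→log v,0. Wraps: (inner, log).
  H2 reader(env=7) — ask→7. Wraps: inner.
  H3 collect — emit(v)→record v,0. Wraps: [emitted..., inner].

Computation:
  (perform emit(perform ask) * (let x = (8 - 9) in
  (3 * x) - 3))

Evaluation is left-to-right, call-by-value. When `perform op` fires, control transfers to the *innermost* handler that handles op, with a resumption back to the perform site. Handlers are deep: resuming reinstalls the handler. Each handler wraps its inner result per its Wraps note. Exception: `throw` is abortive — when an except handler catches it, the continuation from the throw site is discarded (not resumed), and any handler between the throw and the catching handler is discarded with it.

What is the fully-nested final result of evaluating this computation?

Step-by-step:
ask @ H2 ⇒ 7
emit(7) @ H3 ⇒ out+=7
H0 returns 0
H1 returns (0, ())
H2 returns (0, ())
H3 returns [7, (0, ())]
= [7, (0, ())]

Answer: [7, (0, ())]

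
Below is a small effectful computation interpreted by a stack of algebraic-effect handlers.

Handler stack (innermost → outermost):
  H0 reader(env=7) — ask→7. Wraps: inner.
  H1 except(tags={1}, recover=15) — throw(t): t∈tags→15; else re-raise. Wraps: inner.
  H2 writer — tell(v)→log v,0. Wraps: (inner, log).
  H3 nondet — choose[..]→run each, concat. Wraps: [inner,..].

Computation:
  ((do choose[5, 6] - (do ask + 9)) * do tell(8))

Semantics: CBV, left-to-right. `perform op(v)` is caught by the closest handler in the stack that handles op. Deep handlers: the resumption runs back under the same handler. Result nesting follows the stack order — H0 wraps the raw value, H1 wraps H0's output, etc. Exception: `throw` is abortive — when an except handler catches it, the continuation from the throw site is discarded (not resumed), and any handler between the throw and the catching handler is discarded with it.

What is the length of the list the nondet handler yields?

Step-by-step:
choose[5, 6] @ H3
  branch[0] choose=5:
    ask @ H0 ⇒ 7
    tell(8) @ H2 ⇒ log+=8
    H0 returns 0
    H1 returns 0
    H2 returns (0, (8))
    H3 returns [(0, (8))]
  branch[1] choose=6:
    ask @ H0 ⇒ 7
    tell(8) @ H2 ⇒ log+=8
    H0 returns 0
    H1 returns 0
    H2 returns (0, (8))
    H3 returns [(0, (8))]
= [(0, (8)), (0, (8))]

Answer: 2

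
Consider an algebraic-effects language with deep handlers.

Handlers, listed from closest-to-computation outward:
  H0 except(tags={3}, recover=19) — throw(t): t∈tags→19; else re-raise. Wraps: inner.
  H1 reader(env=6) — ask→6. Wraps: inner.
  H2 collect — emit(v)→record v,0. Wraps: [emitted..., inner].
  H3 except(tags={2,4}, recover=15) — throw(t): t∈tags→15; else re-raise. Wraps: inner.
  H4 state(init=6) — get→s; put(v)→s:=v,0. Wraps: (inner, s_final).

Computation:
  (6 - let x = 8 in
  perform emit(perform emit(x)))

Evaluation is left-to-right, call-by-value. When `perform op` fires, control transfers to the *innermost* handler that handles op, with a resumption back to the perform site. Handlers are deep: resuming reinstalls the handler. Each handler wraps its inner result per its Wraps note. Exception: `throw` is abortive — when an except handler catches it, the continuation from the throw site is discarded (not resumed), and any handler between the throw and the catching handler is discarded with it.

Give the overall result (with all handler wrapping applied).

Answer: ([8, 0, 6], 6)

Step-by-step:
emit(8) @ H2 ⇒ out+=8
emit(0) @ H2 ⇒ out+=0
H0 returns 6
H1 returns 6
H2 returns [8, 0, 6]
H3 returns [8, 0, 6]
H4 returns ([8, 0, 6], 6)
= ([8, 0, 6], 6)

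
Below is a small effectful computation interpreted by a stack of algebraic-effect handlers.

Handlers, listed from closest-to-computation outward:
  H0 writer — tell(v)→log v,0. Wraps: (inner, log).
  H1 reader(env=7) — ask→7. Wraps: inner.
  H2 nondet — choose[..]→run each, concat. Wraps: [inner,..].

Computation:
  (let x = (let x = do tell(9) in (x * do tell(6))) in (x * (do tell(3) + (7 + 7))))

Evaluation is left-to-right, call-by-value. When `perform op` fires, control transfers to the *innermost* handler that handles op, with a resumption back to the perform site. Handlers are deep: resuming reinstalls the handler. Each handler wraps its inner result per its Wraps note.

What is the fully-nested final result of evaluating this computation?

Step-by-step:
tell(9) @ H0 ⇒ log+=9
tell(6) @ H0 ⇒ log+=6
tell(3) @ H0 ⇒ log+=3
H0 returns (0, (9, 6, 3))
H1 returns (0, (9, 6, 3))
H2 returns [(0, (9, 6, 3))]
= [(0, (9, 6, 3))]

Answer: [(0, (9, 6, 3))]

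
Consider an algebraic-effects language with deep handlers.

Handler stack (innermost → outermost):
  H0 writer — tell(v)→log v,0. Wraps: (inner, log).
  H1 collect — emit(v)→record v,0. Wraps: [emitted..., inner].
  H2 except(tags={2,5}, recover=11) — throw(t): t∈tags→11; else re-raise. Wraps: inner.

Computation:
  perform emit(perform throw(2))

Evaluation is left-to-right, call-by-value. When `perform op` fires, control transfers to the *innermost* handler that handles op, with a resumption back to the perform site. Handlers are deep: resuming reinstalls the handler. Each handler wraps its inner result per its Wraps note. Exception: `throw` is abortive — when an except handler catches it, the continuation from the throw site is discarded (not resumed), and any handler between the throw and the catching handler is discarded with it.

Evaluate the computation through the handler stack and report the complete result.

Answer: 11

Evaluation trace:
throw(2) @ H2 caught ⇒ 11
= 11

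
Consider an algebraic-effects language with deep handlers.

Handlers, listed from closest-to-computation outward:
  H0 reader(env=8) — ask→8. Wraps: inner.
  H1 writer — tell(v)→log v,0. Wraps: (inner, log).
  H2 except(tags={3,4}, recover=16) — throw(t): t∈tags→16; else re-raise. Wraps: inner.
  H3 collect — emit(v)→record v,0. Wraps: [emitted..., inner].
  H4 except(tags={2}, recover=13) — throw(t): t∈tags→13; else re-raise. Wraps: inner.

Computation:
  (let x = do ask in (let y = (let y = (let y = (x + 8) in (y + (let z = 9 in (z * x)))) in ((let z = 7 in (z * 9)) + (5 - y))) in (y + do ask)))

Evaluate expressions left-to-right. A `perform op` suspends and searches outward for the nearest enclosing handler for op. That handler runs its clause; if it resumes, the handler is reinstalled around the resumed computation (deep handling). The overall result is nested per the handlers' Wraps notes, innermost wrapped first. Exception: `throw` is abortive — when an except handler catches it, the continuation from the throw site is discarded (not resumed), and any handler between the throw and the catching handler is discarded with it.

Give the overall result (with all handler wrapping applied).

Answer: [(-12, ())]

Step-by-step:
ask @ H0 ⇒ 8
ask @ H0 ⇒ 8
H0 returns -12
H1 returns (-12, ())
H2 returns (-12, ())
H3 returns [(-12, ())]
H4 returns [(-12, ())]
= [(-12, ())]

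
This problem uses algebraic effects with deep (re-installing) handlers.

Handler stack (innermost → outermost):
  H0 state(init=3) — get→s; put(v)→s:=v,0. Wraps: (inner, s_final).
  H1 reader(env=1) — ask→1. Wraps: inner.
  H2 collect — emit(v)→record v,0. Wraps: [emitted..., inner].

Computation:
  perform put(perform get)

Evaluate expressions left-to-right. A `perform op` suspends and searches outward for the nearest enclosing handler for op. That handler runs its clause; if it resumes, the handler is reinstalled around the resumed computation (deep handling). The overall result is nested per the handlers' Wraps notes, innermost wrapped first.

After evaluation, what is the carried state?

Answer: 3

Evaluation trace:
get @ H0 ⇒ 3
put(3) @ H0 ⇒ s:=3
H0 returns (0, 3)
H1 returns (0, 3)
H2 returns [(0, 3)]
= [(0, 3)]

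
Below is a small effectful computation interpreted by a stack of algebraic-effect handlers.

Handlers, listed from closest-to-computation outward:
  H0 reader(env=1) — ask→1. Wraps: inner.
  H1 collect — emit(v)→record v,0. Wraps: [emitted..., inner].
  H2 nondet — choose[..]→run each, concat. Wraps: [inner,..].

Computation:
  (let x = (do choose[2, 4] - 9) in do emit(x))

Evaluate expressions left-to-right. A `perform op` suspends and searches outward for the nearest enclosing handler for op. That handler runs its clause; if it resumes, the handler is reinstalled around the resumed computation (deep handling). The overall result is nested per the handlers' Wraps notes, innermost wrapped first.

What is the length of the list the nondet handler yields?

Step-by-step:
choose[2, 4] @ H2
  branch[0] choose=2:
    emit(-7) @ H1 ⇒ out+=-7
    H0 returns 0
    H1 returns [-7, 0]
    H2 returns [[-7, 0]]
  branch[1] choose=4:
    emit(-5) @ H1 ⇒ out+=-5
    H0 returns 0
    H1 returns [-5, 0]
    H2 returns [[-5, 0]]
= [[-7, 0], [-5, 0]]

Answer: 2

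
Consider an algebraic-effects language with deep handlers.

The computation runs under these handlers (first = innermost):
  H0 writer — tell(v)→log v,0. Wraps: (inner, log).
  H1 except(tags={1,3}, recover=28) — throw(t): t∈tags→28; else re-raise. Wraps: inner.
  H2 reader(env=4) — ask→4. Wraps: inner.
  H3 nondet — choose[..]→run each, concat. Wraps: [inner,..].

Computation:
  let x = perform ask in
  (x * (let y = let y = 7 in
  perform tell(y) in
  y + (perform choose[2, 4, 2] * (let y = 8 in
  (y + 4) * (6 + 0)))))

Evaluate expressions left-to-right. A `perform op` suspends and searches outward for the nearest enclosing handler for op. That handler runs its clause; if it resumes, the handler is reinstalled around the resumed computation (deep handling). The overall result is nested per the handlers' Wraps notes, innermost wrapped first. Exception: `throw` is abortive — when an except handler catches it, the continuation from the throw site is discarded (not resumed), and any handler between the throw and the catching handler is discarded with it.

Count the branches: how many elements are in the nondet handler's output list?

Working:
ask @ H2 ⇒ 4
tell(7) @ H0 ⇒ log+=7
choose[2, 4, 2] @ H3
  branch[0] choose=2:
    H0 returns (576, (7))
    H1 returns (576, (7))
    H2 returns (576, (7))
    H3 returns [(576, (7))]
  branch[1] choose=4:
    H0 returns (1152, (7))
    H1 returns (1152, (7))
    H2 returns (1152, (7))
    H3 returns [(1152, (7))]
  branch[2] choose=2:
    H0 returns (576, (7))
    H1 returns (576, (7))
    H2 returns (576, (7))
    H3 returns [(576, (7))]
= [(576, (7)), (1152, (7)), (576, (7))]

Answer: 3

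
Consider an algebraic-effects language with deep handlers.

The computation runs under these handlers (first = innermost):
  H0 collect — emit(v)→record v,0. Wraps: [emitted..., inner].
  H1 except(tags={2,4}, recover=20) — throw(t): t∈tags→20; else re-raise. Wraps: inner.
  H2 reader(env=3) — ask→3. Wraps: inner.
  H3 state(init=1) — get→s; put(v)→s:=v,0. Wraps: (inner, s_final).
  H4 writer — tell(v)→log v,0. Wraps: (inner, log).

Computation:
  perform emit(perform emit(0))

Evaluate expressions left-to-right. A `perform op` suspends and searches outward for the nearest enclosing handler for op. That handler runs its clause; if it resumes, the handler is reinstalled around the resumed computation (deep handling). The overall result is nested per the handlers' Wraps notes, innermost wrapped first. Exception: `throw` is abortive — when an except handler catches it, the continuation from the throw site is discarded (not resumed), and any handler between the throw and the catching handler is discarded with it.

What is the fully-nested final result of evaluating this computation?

Working:
emit(0) @ H0 ⇒ out+=0
emit(0) @ H0 ⇒ out+=0
H0 returns [0, 0, 0]
H1 returns [0, 0, 0]
H2 returns [0, 0, 0]
H3 returns ([0, 0, 0], 1)
H4 returns (([0, 0, 0], 1), ())
= (([0, 0, 0], 1), ())

Answer: (([0, 0, 0], 1), ())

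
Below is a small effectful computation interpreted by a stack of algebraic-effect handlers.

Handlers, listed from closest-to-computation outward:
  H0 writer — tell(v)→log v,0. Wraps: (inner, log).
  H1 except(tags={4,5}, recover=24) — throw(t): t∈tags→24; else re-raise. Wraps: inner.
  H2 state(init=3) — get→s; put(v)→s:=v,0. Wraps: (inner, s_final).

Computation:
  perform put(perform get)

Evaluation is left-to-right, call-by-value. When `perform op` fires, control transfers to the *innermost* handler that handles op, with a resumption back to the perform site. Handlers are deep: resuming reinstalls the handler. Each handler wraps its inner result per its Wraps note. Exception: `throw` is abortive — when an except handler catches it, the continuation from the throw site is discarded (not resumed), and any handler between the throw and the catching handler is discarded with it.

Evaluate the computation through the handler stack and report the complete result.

Working:
get @ H2 ⇒ 3
put(3) @ H2 ⇒ s:=3
H0 returns (0, ())
H1 returns (0, ())
H2 returns ((0, ()), 3)
= ((0, ()), 3)

Answer: ((0, ()), 3)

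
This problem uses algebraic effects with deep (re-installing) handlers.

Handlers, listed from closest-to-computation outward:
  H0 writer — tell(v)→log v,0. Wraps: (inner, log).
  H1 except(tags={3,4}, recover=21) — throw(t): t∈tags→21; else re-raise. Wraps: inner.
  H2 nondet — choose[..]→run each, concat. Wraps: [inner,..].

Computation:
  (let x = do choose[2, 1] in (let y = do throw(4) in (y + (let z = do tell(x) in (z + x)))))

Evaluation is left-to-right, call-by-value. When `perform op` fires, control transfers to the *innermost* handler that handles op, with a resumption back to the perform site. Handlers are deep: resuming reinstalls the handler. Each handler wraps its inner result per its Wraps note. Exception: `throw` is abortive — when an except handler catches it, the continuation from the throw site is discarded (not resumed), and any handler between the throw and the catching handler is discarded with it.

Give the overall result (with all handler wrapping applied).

Answer: [21, 21]

Working:
choose[2, 1] @ H2
  branch[0] choose=2:
    throw(4) @ H1 caught ⇒ 21
    H2 returns [21]
  branch[1] choose=1:
    throw(4) @ H1 caught ⇒ 21
    H2 returns [21]
= [21, 21]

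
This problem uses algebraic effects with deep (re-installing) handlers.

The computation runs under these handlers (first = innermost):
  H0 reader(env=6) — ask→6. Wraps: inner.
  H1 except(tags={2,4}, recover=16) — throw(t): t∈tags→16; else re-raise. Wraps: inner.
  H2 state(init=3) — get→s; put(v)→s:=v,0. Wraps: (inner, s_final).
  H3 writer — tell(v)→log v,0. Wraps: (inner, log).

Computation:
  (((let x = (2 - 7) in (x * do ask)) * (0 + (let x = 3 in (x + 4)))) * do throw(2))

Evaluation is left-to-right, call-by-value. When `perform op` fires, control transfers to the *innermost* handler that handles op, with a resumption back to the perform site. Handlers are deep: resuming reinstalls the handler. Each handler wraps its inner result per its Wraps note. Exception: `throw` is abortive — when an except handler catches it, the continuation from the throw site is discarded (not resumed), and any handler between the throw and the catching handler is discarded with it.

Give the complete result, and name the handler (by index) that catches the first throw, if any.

Working:
ask @ H0 ⇒ 6
throw(2) @ H1 caught ⇒ 16
H2 returns (16, 3)
H3 returns ((16, 3), ())
= ((16, 3), ())

Answer: ((16, 3), ()) ; first throw caught by: H1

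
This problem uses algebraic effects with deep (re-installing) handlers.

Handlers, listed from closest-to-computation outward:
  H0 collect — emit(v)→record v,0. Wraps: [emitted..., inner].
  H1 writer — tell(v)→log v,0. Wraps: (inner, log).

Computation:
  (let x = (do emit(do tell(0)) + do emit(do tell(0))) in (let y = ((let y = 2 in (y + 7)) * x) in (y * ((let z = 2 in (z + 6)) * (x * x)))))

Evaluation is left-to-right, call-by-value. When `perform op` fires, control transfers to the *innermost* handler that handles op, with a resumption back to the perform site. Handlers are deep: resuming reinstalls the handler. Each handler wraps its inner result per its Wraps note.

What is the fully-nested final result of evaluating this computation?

Answer: ([0, 0, 0], (0, 0))

Step-by-step:
tell(0) @ H1 ⇒ log+=0
emit(0) @ H0 ⇒ out+=0
tell(0) @ H1 ⇒ log+=0
emit(0) @ H0 ⇒ out+=0
H0 returns [0, 0, 0]
H1 returns ([0, 0, 0], (0, 0))
= ([0, 0, 0], (0, 0))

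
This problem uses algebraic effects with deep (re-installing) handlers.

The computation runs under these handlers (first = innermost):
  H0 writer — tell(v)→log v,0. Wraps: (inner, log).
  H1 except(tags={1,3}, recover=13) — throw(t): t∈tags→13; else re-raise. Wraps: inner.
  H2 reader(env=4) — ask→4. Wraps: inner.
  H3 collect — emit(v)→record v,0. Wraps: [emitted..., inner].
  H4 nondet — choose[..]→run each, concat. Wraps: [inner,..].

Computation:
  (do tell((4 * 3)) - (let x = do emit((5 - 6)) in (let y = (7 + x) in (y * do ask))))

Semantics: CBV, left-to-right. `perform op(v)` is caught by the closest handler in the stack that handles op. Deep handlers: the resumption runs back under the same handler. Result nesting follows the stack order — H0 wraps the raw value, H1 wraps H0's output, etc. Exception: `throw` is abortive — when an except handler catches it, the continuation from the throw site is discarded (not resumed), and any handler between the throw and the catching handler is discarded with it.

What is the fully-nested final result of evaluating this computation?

Evaluation trace:
tell(12) @ H0 ⇒ log+=12
emit(-1) @ H3 ⇒ out+=-1
ask @ H2 ⇒ 4
H0 returns (-28, (12))
H1 returns (-28, (12))
H2 returns (-28, (12))
H3 returns [-1, (-28, (12))]
H4 returns [[-1, (-28, (12))]]
= [[-1, (-28, (12))]]

Answer: [[-1, (-28, (12))]]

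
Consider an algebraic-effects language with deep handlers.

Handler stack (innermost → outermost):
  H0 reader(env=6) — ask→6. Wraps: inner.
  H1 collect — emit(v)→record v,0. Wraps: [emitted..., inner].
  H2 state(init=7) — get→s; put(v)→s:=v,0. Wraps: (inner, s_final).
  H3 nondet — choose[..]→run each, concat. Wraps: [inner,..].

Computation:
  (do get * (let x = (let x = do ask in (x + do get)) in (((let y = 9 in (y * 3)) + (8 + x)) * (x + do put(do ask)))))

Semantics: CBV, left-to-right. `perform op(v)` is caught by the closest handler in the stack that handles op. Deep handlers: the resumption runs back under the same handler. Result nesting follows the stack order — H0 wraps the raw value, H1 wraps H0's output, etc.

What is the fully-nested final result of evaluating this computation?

Step-by-step:
get @ H2 ⇒ 7
ask @ H0 ⇒ 6
get @ H2 ⇒ 7
ask @ H0 ⇒ 6
put(6) @ H2 ⇒ s:=6
H0 returns 4368
H1 returns [4368]
H2 returns ([4368], 6)
H3 returns [([4368], 6)]
= [([4368], 6)]

Answer: [([4368], 6)]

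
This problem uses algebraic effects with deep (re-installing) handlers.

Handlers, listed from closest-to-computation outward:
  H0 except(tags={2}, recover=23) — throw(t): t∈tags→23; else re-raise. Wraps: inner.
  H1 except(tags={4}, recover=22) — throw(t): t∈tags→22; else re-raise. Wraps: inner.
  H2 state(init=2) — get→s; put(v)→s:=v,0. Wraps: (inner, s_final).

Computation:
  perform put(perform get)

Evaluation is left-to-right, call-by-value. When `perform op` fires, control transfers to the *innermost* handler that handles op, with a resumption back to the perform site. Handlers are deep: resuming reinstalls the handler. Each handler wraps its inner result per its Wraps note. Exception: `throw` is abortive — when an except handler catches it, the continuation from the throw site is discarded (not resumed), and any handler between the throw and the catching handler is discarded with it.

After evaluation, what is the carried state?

Evaluation trace:
get @ H2 ⇒ 2
put(2) @ H2 ⇒ s:=2
H0 returns 0
H1 returns 0
H2 returns (0, 2)
= (0, 2)

Answer: 2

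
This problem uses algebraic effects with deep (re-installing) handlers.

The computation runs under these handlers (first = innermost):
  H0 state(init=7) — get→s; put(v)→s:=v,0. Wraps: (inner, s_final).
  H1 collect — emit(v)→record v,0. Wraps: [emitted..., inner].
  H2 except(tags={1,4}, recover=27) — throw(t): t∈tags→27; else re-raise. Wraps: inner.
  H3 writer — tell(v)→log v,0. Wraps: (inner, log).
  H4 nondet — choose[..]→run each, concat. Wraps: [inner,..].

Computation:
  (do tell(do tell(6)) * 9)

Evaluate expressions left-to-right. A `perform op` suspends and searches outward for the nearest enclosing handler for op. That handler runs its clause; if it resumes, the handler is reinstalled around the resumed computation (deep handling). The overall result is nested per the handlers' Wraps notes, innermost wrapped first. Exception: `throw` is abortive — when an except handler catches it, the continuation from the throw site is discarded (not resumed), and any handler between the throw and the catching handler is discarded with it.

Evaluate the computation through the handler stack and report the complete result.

Evaluation trace:
tell(6) @ H3 ⇒ log+=6
tell(0) @ H3 ⇒ log+=0
H0 returns (0, 7)
H1 returns [(0, 7)]
H2 returns [(0, 7)]
H3 returns ([(0, 7)], (6, 0))
H4 returns [([(0, 7)], (6, 0))]
= [([(0, 7)], (6, 0))]

Answer: [([(0, 7)], (6, 0))]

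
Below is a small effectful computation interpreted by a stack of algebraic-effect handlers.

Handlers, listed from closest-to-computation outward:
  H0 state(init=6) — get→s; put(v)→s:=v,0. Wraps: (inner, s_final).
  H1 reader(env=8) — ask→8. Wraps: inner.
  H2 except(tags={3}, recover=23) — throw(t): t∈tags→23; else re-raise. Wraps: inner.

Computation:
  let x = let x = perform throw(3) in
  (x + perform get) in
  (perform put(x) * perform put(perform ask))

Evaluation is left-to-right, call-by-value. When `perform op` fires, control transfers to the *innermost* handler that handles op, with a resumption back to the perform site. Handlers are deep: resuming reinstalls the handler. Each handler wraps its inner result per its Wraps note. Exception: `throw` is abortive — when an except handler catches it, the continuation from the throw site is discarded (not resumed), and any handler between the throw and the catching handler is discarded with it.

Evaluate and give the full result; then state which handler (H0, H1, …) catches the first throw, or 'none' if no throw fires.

Answer: 23 ; first throw caught by: H2

Working:
throw(3) @ H2 caught ⇒ 23
= 23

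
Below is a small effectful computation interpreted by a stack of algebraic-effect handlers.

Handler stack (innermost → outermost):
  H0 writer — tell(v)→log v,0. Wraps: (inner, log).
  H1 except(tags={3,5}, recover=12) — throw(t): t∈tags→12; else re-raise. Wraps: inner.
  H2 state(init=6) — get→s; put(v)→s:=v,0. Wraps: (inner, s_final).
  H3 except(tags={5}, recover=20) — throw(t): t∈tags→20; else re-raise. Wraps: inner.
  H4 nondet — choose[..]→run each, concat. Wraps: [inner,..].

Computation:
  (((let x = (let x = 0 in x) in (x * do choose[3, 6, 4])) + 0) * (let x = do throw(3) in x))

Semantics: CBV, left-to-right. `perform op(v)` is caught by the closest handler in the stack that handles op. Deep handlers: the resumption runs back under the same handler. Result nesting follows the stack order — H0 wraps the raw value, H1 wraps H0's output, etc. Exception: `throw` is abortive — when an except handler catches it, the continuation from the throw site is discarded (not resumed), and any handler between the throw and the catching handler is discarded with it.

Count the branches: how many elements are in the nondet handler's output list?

Answer: 3

Step-by-step:
choose[3, 6, 4] @ H4
  branch[0] choose=3:
    throw(3) @ H1 caught ⇒ 12
    H2 returns (12, 6)
    H3 returns (12, 6)
    H4 returns [(12, 6)]
  branch[1] choose=6:
    throw(3) @ H1 caught ⇒ 12
    H2 returns (12, 6)
    H3 returns (12, 6)
    H4 returns [(12, 6)]
  branch[2] choose=4:
    throw(3) @ H1 caught ⇒ 12
    H2 returns (12, 6)
    H3 returns (12, 6)
    H4 returns [(12, 6)]
= [(12, 6), (12, 6), (12, 6)]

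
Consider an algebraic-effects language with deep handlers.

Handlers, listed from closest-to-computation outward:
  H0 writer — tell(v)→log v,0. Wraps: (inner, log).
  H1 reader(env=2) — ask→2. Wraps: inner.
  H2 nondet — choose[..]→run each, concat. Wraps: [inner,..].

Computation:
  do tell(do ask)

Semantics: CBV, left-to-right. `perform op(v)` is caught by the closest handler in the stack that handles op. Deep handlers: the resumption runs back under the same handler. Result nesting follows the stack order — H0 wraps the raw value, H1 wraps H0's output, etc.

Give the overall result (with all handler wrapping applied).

Answer: [(0, (2))]

Working:
ask @ H1 ⇒ 2
tell(2) @ H0 ⇒ log+=2
H0 returns (0, (2))
H1 returns (0, (2))
H2 returns [(0, (2))]
= [(0, (2))]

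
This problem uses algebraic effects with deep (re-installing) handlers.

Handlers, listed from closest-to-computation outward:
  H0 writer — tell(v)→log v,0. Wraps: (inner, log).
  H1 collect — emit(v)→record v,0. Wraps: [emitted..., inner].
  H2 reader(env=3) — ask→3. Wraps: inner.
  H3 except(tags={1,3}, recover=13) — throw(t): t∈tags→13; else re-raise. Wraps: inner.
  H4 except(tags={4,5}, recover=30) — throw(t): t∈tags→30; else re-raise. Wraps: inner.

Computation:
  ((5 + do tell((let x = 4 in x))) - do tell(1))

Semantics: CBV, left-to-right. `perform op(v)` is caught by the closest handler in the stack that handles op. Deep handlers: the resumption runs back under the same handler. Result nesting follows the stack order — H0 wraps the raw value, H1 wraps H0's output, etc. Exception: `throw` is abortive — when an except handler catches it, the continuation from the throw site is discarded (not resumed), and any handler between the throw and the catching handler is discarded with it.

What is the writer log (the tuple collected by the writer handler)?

Step-by-step:
tell(4) @ H0 ⇒ log+=4
tell(1) @ H0 ⇒ log+=1
H0 returns (5, (4, 1))
H1 returns [(5, (4, 1))]
H2 returns [(5, (4, 1))]
H3 returns [(5, (4, 1))]
H4 returns [(5, (4, 1))]
= [(5, (4, 1))]

Answer: (4, 1)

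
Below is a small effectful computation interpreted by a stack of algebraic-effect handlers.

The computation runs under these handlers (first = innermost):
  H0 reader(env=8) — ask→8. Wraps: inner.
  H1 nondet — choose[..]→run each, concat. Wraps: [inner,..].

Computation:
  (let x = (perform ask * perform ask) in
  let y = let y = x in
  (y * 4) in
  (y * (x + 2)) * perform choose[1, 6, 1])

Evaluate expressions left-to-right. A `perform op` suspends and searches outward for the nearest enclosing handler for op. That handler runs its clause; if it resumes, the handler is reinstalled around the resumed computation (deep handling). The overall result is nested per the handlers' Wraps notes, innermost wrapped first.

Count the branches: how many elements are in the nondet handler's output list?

Answer: 3

Evaluation trace:
ask @ H0 ⇒ 8
ask @ H0 ⇒ 8
choose[1, 6, 1] @ H1
  branch[0] choose=1:
    H0 returns 16896
    H1 returns [16896]
  branch[1] choose=6:
    H0 returns 101376
    H1 returns [101376]
  branch[2] choose=1:
    H0 returns 16896
    H1 returns [16896]
= [16896, 101376, 16896]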